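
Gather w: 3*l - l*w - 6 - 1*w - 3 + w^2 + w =-l*w + 3*l + w^2 - 9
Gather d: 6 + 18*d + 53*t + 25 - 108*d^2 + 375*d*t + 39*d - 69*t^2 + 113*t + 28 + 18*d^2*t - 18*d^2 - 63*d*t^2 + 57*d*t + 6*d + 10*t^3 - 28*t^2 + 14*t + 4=d^2*(18*t - 126) + d*(-63*t^2 + 432*t + 63) + 10*t^3 - 97*t^2 + 180*t + 63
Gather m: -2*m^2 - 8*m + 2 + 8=-2*m^2 - 8*m + 10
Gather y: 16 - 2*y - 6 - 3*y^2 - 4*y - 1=-3*y^2 - 6*y + 9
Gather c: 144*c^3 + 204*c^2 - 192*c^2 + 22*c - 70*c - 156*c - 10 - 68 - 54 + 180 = 144*c^3 + 12*c^2 - 204*c + 48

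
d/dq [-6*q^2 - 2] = -12*q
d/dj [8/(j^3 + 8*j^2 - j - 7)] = 8*(-3*j^2 - 16*j + 1)/(j^3 + 8*j^2 - j - 7)^2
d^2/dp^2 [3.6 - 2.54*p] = 0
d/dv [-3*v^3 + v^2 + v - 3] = -9*v^2 + 2*v + 1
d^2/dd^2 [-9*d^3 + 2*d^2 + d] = 4 - 54*d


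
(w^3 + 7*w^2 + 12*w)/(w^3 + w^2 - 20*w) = (w^2 + 7*w + 12)/(w^2 + w - 20)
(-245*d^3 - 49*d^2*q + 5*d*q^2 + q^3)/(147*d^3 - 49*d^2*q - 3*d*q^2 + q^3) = (5*d + q)/(-3*d + q)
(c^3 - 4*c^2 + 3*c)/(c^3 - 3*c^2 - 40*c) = (-c^2 + 4*c - 3)/(-c^2 + 3*c + 40)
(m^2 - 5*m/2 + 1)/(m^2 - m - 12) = (-m^2 + 5*m/2 - 1)/(-m^2 + m + 12)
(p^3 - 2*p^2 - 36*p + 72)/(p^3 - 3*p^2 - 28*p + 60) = (p + 6)/(p + 5)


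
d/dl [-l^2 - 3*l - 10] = -2*l - 3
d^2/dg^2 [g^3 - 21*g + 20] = 6*g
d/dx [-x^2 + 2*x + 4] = 2 - 2*x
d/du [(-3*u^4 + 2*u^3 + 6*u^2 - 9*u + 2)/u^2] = -6*u + 2 + 9/u^2 - 4/u^3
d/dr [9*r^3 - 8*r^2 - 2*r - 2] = 27*r^2 - 16*r - 2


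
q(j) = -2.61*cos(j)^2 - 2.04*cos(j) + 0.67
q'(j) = 5.22*sin(j)*cos(j) + 2.04*sin(j)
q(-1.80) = 1.00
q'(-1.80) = -0.83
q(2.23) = 0.94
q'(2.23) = -0.91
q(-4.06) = 0.95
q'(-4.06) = -0.90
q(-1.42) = 0.30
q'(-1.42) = -2.79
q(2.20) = 0.97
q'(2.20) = -0.83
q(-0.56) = -2.93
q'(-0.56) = -3.43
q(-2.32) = 0.85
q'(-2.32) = 1.11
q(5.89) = -3.44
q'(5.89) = -2.63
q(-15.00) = 0.71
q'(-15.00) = 1.25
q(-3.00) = 0.13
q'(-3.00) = 0.44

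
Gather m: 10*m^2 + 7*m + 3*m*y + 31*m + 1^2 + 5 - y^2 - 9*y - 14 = 10*m^2 + m*(3*y + 38) - y^2 - 9*y - 8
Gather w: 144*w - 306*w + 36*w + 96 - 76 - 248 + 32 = -126*w - 196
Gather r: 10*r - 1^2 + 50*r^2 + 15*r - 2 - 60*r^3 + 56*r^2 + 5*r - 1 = -60*r^3 + 106*r^2 + 30*r - 4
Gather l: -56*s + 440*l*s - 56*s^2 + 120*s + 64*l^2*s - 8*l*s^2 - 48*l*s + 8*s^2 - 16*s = 64*l^2*s + l*(-8*s^2 + 392*s) - 48*s^2 + 48*s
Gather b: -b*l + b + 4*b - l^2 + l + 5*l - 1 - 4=b*(5 - l) - l^2 + 6*l - 5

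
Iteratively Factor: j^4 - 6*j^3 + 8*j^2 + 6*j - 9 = (j - 3)*(j^3 - 3*j^2 - j + 3) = (j - 3)*(j + 1)*(j^2 - 4*j + 3) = (j - 3)^2*(j + 1)*(j - 1)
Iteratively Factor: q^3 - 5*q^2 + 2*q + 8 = (q + 1)*(q^2 - 6*q + 8) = (q - 2)*(q + 1)*(q - 4)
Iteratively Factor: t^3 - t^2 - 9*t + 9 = (t - 1)*(t^2 - 9) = (t - 1)*(t + 3)*(t - 3)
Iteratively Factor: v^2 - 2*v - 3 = (v + 1)*(v - 3)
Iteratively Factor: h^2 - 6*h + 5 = (h - 5)*(h - 1)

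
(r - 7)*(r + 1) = r^2 - 6*r - 7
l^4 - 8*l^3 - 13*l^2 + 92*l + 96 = (l - 8)*(l - 4)*(l + 1)*(l + 3)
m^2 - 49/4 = (m - 7/2)*(m + 7/2)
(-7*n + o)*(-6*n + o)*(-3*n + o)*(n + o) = -126*n^4 - 45*n^3*o + 65*n^2*o^2 - 15*n*o^3 + o^4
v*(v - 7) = v^2 - 7*v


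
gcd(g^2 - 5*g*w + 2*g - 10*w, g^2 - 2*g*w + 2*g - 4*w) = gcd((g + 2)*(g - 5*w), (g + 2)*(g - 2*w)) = g + 2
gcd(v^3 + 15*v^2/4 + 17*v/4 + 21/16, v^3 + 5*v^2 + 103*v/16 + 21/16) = v + 7/4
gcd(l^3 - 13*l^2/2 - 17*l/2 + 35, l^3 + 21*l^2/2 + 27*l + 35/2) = l + 5/2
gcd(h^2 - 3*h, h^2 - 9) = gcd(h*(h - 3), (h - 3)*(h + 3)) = h - 3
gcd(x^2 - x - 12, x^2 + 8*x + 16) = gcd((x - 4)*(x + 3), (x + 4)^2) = 1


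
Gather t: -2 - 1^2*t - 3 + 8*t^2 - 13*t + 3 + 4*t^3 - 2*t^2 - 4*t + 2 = 4*t^3 + 6*t^2 - 18*t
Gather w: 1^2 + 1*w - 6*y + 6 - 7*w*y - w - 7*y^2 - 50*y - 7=-7*w*y - 7*y^2 - 56*y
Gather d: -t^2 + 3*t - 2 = -t^2 + 3*t - 2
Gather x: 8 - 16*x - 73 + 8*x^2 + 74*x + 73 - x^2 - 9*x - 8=7*x^2 + 49*x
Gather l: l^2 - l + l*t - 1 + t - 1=l^2 + l*(t - 1) + t - 2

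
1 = 1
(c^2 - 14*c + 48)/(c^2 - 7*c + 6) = (c - 8)/(c - 1)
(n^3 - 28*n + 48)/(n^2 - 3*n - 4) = (n^2 + 4*n - 12)/(n + 1)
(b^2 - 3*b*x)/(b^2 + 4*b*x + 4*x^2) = b*(b - 3*x)/(b^2 + 4*b*x + 4*x^2)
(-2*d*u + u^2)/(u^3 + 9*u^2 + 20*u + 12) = u*(-2*d + u)/(u^3 + 9*u^2 + 20*u + 12)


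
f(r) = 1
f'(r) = 0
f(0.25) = 1.00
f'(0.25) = 0.00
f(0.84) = 1.00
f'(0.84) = 0.00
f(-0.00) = 1.00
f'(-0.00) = 0.00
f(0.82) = 1.00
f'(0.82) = 0.00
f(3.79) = 1.00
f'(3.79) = 0.00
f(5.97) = 1.00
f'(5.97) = 0.00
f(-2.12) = 1.00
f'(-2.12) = 0.00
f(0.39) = 1.00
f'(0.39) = 0.00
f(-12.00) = 1.00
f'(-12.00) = 0.00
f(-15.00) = 1.00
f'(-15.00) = 0.00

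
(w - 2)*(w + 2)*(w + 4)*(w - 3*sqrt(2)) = w^4 - 3*sqrt(2)*w^3 + 4*w^3 - 12*sqrt(2)*w^2 - 4*w^2 - 16*w + 12*sqrt(2)*w + 48*sqrt(2)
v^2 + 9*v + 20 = (v + 4)*(v + 5)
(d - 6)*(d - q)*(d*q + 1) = d^3*q - d^2*q^2 - 6*d^2*q + d^2 + 6*d*q^2 - d*q - 6*d + 6*q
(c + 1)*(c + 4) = c^2 + 5*c + 4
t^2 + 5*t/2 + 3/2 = (t + 1)*(t + 3/2)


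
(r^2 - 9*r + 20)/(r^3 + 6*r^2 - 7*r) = (r^2 - 9*r + 20)/(r*(r^2 + 6*r - 7))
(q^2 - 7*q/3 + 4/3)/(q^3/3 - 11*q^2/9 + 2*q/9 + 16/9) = 3*(3*q^2 - 7*q + 4)/(3*q^3 - 11*q^2 + 2*q + 16)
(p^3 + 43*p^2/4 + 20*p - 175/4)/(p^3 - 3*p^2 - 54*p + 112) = (4*p^2 + 15*p - 25)/(4*(p^2 - 10*p + 16))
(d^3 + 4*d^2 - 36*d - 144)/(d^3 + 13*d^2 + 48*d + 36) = (d^2 - 2*d - 24)/(d^2 + 7*d + 6)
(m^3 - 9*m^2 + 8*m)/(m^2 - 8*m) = m - 1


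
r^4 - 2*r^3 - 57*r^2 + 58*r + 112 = (r - 8)*(r - 2)*(r + 1)*(r + 7)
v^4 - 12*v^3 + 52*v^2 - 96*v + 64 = (v - 4)^2*(v - 2)^2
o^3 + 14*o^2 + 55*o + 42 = (o + 1)*(o + 6)*(o + 7)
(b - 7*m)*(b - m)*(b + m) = b^3 - 7*b^2*m - b*m^2 + 7*m^3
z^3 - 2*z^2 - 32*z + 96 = (z - 4)^2*(z + 6)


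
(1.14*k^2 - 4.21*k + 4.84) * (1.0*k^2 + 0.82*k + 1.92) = 1.14*k^4 - 3.2752*k^3 + 3.5766*k^2 - 4.1144*k + 9.2928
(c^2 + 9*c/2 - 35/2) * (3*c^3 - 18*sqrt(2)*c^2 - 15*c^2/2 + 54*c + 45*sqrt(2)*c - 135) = 3*c^5 - 18*sqrt(2)*c^4 + 6*c^4 - 36*sqrt(2)*c^3 - 129*c^3/4 + 957*c^2/4 + 1035*sqrt(2)*c^2/2 - 3105*c/2 - 1575*sqrt(2)*c/2 + 4725/2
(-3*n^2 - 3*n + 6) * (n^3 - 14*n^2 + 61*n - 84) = -3*n^5 + 39*n^4 - 135*n^3 - 15*n^2 + 618*n - 504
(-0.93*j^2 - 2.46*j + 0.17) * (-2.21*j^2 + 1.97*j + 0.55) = 2.0553*j^4 + 3.6045*j^3 - 5.7334*j^2 - 1.0181*j + 0.0935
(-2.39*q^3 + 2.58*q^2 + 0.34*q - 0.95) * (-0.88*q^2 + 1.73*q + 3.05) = 2.1032*q^5 - 6.4051*q^4 - 3.1253*q^3 + 9.2932*q^2 - 0.6065*q - 2.8975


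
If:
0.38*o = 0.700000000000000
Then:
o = 1.84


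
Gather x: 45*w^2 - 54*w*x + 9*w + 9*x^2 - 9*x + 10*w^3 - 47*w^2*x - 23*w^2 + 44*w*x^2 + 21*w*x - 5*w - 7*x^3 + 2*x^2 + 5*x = 10*w^3 + 22*w^2 + 4*w - 7*x^3 + x^2*(44*w + 11) + x*(-47*w^2 - 33*w - 4)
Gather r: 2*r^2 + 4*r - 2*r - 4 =2*r^2 + 2*r - 4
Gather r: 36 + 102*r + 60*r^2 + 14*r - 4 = 60*r^2 + 116*r + 32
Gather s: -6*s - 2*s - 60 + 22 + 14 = -8*s - 24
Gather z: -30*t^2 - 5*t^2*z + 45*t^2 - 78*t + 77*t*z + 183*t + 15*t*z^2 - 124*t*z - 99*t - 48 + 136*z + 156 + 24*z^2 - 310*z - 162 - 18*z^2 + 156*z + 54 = 15*t^2 + 6*t + z^2*(15*t + 6) + z*(-5*t^2 - 47*t - 18)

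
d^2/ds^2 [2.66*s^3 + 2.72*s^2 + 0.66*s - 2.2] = 15.96*s + 5.44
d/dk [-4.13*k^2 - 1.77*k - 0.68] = -8.26*k - 1.77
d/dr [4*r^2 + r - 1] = 8*r + 1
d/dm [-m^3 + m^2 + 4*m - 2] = -3*m^2 + 2*m + 4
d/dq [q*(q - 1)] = 2*q - 1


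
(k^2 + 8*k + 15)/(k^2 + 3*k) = (k + 5)/k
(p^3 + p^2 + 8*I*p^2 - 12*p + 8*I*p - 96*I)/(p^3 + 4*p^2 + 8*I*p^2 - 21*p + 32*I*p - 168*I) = (p + 4)/(p + 7)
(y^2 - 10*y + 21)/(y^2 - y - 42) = (y - 3)/(y + 6)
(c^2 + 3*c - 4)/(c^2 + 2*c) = (c^2 + 3*c - 4)/(c*(c + 2))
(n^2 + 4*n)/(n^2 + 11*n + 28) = n/(n + 7)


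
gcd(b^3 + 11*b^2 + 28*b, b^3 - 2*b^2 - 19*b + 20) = b + 4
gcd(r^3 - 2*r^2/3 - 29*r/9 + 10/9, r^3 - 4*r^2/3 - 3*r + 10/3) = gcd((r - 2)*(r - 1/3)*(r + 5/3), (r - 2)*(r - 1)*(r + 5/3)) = r^2 - r/3 - 10/3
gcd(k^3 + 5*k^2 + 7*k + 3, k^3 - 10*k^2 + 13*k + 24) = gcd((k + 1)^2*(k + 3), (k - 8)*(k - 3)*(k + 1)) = k + 1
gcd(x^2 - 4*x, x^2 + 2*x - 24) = x - 4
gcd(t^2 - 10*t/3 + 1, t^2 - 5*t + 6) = t - 3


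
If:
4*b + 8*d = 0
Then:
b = -2*d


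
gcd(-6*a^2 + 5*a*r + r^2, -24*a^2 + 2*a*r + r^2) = 6*a + r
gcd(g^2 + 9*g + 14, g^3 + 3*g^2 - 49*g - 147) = g + 7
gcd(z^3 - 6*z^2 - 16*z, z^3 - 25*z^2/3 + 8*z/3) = z^2 - 8*z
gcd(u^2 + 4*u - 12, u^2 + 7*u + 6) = u + 6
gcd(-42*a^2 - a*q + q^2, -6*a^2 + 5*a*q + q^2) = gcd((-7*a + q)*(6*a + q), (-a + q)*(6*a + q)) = 6*a + q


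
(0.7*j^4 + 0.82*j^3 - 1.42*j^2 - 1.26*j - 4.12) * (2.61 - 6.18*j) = -4.326*j^5 - 3.2406*j^4 + 10.9158*j^3 + 4.0806*j^2 + 22.173*j - 10.7532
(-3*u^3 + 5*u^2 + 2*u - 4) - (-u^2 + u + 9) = -3*u^3 + 6*u^2 + u - 13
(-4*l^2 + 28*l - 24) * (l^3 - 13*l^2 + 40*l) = -4*l^5 + 80*l^4 - 548*l^3 + 1432*l^2 - 960*l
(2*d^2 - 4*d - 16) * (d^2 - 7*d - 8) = 2*d^4 - 18*d^3 - 4*d^2 + 144*d + 128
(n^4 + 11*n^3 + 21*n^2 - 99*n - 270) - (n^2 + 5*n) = n^4 + 11*n^3 + 20*n^2 - 104*n - 270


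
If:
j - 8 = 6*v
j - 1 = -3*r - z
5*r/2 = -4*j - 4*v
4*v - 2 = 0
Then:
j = 11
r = -92/5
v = 1/2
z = 226/5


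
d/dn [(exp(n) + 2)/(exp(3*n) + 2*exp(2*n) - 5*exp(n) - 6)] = (-(exp(n) + 2)*(3*exp(2*n) + 4*exp(n) - 5) + exp(3*n) + 2*exp(2*n) - 5*exp(n) - 6)*exp(n)/(exp(3*n) + 2*exp(2*n) - 5*exp(n) - 6)^2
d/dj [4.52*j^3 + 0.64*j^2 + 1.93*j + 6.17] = 13.56*j^2 + 1.28*j + 1.93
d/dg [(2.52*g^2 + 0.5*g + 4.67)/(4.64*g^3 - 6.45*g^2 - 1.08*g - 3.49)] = (-11.6928*g^4 - 4.64*g^3 - 64.503*g^2 + 42.6534*g + 3.2986)/(21.5296*g^6 - 59.856*g^5 + 31.5801*g^4 - 18.4552*g^3 + 46.1874*g^2 + 7.5384*g + 12.1801)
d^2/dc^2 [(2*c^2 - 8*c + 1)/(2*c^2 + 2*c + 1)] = 40*(-2*c^3 + 3*c + 1)/(8*c^6 + 24*c^5 + 36*c^4 + 32*c^3 + 18*c^2 + 6*c + 1)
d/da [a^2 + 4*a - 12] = 2*a + 4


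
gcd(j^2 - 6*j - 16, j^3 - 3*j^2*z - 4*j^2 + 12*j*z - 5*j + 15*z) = 1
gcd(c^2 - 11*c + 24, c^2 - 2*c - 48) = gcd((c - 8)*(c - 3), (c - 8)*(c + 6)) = c - 8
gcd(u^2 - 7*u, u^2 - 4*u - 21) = u - 7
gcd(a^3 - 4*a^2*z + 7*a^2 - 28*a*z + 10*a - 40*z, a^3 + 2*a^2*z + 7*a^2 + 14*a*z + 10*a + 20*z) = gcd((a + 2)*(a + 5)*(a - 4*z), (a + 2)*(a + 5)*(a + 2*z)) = a^2 + 7*a + 10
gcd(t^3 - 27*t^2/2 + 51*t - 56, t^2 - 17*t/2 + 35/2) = t - 7/2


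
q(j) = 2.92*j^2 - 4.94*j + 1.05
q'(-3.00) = -22.46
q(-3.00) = 42.15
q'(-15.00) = -92.54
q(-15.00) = 732.15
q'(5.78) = 28.82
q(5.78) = 70.05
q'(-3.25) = -23.92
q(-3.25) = 47.95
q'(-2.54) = -19.77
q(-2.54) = 32.44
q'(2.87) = 11.82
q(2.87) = 10.92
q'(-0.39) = -7.22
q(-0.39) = 3.42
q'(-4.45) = -30.93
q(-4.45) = 80.86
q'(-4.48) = -31.10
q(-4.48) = 81.79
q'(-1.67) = -14.69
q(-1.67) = 17.44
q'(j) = 5.84*j - 4.94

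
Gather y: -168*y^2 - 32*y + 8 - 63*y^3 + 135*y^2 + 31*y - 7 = -63*y^3 - 33*y^2 - y + 1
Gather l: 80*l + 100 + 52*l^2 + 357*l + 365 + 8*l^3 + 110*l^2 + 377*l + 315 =8*l^3 + 162*l^2 + 814*l + 780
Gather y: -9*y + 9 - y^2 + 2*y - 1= -y^2 - 7*y + 8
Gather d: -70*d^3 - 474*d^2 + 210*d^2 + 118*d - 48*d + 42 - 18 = -70*d^3 - 264*d^2 + 70*d + 24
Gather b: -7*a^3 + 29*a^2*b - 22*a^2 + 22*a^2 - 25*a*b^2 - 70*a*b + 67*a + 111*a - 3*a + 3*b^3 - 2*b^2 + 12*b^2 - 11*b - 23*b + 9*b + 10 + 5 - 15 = -7*a^3 + 175*a + 3*b^3 + b^2*(10 - 25*a) + b*(29*a^2 - 70*a - 25)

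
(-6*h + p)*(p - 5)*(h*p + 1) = -6*h^2*p^2 + 30*h^2*p + h*p^3 - 5*h*p^2 - 6*h*p + 30*h + p^2 - 5*p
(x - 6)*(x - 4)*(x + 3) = x^3 - 7*x^2 - 6*x + 72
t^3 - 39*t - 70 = (t - 7)*(t + 2)*(t + 5)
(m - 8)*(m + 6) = m^2 - 2*m - 48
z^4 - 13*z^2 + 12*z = z*(z - 3)*(z - 1)*(z + 4)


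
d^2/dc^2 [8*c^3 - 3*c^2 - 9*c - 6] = 48*c - 6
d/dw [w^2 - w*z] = 2*w - z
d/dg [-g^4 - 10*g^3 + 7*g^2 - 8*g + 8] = -4*g^3 - 30*g^2 + 14*g - 8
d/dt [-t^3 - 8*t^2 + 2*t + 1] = -3*t^2 - 16*t + 2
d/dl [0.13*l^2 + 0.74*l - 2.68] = 0.26*l + 0.74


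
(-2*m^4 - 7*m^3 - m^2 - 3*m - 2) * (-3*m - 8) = 6*m^5 + 37*m^4 + 59*m^3 + 17*m^2 + 30*m + 16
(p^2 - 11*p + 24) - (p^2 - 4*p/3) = 24 - 29*p/3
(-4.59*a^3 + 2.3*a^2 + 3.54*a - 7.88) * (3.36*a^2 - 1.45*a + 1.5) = -15.4224*a^5 + 14.3835*a^4 + 1.6744*a^3 - 28.1598*a^2 + 16.736*a - 11.82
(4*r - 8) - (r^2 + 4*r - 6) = -r^2 - 2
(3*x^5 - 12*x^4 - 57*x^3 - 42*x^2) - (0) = 3*x^5 - 12*x^4 - 57*x^3 - 42*x^2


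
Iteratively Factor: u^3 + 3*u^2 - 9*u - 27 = (u + 3)*(u^2 - 9) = (u - 3)*(u + 3)*(u + 3)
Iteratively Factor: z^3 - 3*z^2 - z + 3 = (z - 1)*(z^2 - 2*z - 3) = (z - 1)*(z + 1)*(z - 3)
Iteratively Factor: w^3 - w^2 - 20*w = (w - 5)*(w^2 + 4*w) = (w - 5)*(w + 4)*(w)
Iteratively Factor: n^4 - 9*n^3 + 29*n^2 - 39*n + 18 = (n - 3)*(n^3 - 6*n^2 + 11*n - 6) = (n - 3)*(n - 2)*(n^2 - 4*n + 3) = (n - 3)^2*(n - 2)*(n - 1)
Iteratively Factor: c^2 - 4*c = (c - 4)*(c)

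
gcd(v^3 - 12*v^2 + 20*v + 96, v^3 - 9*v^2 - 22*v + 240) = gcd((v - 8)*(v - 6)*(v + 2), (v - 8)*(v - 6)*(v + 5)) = v^2 - 14*v + 48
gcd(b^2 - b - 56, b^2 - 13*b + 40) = b - 8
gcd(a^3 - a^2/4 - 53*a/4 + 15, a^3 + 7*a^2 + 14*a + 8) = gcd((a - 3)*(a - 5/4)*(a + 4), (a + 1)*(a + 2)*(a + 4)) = a + 4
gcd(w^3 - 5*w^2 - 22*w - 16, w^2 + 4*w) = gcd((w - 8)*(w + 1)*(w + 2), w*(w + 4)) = 1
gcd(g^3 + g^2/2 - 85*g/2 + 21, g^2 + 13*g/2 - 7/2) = g^2 + 13*g/2 - 7/2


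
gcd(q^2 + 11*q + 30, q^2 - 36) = q + 6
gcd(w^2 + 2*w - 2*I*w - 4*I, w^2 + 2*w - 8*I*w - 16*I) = w + 2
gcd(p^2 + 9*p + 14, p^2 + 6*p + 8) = p + 2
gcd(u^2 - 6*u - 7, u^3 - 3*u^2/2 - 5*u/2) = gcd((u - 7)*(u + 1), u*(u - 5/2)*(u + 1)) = u + 1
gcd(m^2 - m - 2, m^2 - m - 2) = m^2 - m - 2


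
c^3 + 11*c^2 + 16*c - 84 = (c - 2)*(c + 6)*(c + 7)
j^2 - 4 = (j - 2)*(j + 2)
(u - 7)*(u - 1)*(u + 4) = u^3 - 4*u^2 - 25*u + 28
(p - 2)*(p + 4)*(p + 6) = p^3 + 8*p^2 + 4*p - 48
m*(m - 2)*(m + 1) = m^3 - m^2 - 2*m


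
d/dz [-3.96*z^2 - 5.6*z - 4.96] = -7.92*z - 5.6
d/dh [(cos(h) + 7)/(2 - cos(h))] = -9*sin(h)/(cos(h) - 2)^2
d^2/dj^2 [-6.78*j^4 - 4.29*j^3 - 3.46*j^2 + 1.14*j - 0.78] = -81.36*j^2 - 25.74*j - 6.92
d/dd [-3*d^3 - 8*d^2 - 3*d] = -9*d^2 - 16*d - 3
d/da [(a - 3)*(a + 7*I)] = 2*a - 3 + 7*I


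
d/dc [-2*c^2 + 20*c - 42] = 20 - 4*c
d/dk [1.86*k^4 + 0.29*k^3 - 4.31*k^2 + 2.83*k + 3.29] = 7.44*k^3 + 0.87*k^2 - 8.62*k + 2.83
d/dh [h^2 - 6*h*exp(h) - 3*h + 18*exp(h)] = -6*h*exp(h) + 2*h + 12*exp(h) - 3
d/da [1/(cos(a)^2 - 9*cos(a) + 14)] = (2*cos(a) - 9)*sin(a)/(cos(a)^2 - 9*cos(a) + 14)^2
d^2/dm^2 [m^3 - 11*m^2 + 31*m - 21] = 6*m - 22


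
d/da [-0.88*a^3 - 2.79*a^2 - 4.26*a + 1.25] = -2.64*a^2 - 5.58*a - 4.26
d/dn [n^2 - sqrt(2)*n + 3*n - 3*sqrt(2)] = 2*n - sqrt(2) + 3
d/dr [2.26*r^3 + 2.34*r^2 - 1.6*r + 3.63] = 6.78*r^2 + 4.68*r - 1.6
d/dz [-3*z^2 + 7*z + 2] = 7 - 6*z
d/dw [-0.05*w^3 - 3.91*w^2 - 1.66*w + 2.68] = -0.15*w^2 - 7.82*w - 1.66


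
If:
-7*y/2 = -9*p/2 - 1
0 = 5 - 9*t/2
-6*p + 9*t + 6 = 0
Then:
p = 8/3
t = 10/9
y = 26/7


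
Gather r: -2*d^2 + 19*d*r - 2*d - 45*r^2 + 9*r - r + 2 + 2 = -2*d^2 - 2*d - 45*r^2 + r*(19*d + 8) + 4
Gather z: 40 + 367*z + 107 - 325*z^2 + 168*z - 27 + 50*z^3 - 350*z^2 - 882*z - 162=50*z^3 - 675*z^2 - 347*z - 42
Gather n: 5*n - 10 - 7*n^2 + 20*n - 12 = -7*n^2 + 25*n - 22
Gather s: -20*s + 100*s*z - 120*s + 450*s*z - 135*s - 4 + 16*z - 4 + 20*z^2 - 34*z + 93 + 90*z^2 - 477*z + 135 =s*(550*z - 275) + 110*z^2 - 495*z + 220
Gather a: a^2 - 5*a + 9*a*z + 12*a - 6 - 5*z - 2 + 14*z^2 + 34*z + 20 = a^2 + a*(9*z + 7) + 14*z^2 + 29*z + 12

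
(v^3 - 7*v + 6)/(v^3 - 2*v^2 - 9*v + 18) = (v - 1)/(v - 3)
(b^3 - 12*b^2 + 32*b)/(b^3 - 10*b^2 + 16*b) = (b - 4)/(b - 2)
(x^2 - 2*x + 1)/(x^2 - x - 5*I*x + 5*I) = (x - 1)/(x - 5*I)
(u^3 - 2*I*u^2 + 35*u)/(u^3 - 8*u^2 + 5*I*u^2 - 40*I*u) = (u - 7*I)/(u - 8)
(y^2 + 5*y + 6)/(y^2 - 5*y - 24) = (y + 2)/(y - 8)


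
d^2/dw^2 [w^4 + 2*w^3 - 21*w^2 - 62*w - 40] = 12*w^2 + 12*w - 42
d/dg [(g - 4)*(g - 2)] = 2*g - 6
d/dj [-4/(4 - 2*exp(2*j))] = -4*exp(2*j)/(exp(2*j) - 2)^2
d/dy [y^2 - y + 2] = 2*y - 1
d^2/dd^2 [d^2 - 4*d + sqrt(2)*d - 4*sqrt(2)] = 2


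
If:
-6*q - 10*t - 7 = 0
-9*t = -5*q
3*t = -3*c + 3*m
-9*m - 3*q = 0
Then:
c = 7/13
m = 21/104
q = -63/104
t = -35/104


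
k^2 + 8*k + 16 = (k + 4)^2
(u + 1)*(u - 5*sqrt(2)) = u^2 - 5*sqrt(2)*u + u - 5*sqrt(2)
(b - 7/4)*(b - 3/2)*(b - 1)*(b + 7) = b^4 + 11*b^3/4 - 191*b^2/8 + 77*b/2 - 147/8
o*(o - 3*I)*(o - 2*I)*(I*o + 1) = I*o^4 + 6*o^3 - 11*I*o^2 - 6*o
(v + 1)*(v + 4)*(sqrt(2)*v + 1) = sqrt(2)*v^3 + v^2 + 5*sqrt(2)*v^2 + 5*v + 4*sqrt(2)*v + 4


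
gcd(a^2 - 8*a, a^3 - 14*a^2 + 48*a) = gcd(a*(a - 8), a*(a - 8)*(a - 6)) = a^2 - 8*a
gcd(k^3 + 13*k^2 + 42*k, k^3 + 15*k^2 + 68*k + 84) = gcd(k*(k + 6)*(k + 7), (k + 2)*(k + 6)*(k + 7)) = k^2 + 13*k + 42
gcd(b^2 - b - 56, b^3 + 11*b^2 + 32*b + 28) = b + 7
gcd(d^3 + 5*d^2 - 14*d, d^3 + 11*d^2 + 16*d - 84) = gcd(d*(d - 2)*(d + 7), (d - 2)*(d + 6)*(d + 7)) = d^2 + 5*d - 14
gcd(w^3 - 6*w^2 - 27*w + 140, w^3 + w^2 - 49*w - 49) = w - 7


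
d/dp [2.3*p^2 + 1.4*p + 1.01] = 4.6*p + 1.4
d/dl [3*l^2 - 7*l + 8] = 6*l - 7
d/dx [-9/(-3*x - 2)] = -27/(3*x + 2)^2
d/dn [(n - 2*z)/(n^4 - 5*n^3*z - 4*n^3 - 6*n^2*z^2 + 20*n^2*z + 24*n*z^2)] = (n*(n^3 - 5*n^2*z - 4*n^2 - 6*n*z^2 + 20*n*z + 24*z^2) - (n - 2*z)*(4*n^3 - 15*n^2*z - 12*n^2 - 12*n*z^2 + 40*n*z + 24*z^2))/(n^2*(n^3 - 5*n^2*z - 4*n^2 - 6*n*z^2 + 20*n*z + 24*z^2)^2)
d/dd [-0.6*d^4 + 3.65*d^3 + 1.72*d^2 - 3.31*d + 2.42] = -2.4*d^3 + 10.95*d^2 + 3.44*d - 3.31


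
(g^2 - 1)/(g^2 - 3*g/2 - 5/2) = 2*(g - 1)/(2*g - 5)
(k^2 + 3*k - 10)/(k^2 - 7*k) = (k^2 + 3*k - 10)/(k*(k - 7))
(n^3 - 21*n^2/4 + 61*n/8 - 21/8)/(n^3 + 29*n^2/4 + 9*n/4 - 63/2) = (2*n^2 - 7*n + 3)/(2*(n^2 + 9*n + 18))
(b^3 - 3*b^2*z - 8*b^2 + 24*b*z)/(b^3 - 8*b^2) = (b - 3*z)/b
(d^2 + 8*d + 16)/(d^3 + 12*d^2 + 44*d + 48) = (d + 4)/(d^2 + 8*d + 12)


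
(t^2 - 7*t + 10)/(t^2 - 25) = (t - 2)/(t + 5)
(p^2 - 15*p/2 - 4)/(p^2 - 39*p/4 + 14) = 2*(2*p + 1)/(4*p - 7)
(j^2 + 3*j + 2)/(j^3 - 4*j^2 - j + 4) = (j + 2)/(j^2 - 5*j + 4)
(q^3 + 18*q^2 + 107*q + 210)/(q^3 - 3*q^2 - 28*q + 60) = (q^2 + 13*q + 42)/(q^2 - 8*q + 12)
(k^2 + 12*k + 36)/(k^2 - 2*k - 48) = (k + 6)/(k - 8)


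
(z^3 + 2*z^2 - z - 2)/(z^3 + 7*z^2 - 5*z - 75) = (z^3 + 2*z^2 - z - 2)/(z^3 + 7*z^2 - 5*z - 75)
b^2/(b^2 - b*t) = b/(b - t)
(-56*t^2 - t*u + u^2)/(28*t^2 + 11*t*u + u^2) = (-8*t + u)/(4*t + u)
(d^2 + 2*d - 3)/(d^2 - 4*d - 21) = (d - 1)/(d - 7)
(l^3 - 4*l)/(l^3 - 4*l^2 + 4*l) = (l + 2)/(l - 2)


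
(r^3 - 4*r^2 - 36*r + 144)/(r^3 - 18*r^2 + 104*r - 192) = (r + 6)/(r - 8)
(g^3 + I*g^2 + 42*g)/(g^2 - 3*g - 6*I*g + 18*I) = g*(g + 7*I)/(g - 3)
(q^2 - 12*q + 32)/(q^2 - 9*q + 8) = (q - 4)/(q - 1)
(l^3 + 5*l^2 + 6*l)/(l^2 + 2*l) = l + 3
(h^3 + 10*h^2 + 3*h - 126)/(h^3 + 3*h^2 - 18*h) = (h + 7)/h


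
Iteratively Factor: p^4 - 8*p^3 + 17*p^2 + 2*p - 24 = (p - 3)*(p^3 - 5*p^2 + 2*p + 8) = (p - 3)*(p - 2)*(p^2 - 3*p - 4) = (p - 4)*(p - 3)*(p - 2)*(p + 1)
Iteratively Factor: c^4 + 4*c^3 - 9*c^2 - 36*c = (c - 3)*(c^3 + 7*c^2 + 12*c) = c*(c - 3)*(c^2 + 7*c + 12) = c*(c - 3)*(c + 4)*(c + 3)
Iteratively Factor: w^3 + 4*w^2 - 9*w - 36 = (w + 4)*(w^2 - 9) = (w + 3)*(w + 4)*(w - 3)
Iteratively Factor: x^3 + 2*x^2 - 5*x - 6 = (x + 1)*(x^2 + x - 6) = (x - 2)*(x + 1)*(x + 3)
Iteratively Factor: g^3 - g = (g + 1)*(g^2 - g) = (g - 1)*(g + 1)*(g)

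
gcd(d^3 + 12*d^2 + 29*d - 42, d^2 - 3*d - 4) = 1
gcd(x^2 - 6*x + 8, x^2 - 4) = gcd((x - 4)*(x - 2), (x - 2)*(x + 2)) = x - 2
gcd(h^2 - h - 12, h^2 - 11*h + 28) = h - 4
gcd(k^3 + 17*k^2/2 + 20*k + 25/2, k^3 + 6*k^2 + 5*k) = k^2 + 6*k + 5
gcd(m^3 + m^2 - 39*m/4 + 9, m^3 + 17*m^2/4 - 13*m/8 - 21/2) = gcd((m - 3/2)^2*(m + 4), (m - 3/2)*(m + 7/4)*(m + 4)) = m^2 + 5*m/2 - 6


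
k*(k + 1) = k^2 + k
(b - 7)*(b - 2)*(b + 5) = b^3 - 4*b^2 - 31*b + 70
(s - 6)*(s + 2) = s^2 - 4*s - 12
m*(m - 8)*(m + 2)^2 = m^4 - 4*m^3 - 28*m^2 - 32*m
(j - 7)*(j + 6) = j^2 - j - 42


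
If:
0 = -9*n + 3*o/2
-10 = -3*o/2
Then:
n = 10/9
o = 20/3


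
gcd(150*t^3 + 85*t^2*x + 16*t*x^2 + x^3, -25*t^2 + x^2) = 5*t + x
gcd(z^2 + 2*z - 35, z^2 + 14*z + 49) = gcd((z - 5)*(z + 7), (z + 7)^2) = z + 7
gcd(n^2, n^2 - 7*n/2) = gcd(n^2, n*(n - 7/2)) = n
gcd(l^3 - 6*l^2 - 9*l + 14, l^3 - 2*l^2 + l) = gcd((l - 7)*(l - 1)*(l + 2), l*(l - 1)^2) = l - 1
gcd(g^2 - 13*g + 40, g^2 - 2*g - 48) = g - 8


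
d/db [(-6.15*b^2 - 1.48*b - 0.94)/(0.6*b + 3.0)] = (-3.69*b^2 - 36.9*b - 3.876)/(0.36*b^2 + 3.6*b + 9.0)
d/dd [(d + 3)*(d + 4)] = 2*d + 7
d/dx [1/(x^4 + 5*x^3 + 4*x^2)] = (-4*x^2 - 15*x - 8)/(x^3*(x^2 + 5*x + 4)^2)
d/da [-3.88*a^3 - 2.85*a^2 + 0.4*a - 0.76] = -11.64*a^2 - 5.7*a + 0.4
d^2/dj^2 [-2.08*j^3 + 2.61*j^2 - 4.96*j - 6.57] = 5.22 - 12.48*j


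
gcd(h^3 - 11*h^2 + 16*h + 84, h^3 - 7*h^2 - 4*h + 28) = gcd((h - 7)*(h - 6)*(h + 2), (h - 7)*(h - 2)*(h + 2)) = h^2 - 5*h - 14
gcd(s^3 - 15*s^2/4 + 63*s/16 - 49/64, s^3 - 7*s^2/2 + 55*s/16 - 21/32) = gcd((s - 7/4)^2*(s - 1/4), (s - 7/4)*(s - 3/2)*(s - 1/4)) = s^2 - 2*s + 7/16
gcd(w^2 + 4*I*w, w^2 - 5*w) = w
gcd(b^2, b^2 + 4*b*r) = b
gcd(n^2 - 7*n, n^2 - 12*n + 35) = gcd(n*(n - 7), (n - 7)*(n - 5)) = n - 7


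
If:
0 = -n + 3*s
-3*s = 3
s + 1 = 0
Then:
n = -3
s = -1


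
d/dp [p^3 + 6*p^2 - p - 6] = 3*p^2 + 12*p - 1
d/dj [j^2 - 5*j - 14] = 2*j - 5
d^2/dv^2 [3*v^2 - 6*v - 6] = 6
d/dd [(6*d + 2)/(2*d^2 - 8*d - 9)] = 2*(6*d^2 - 24*d - 4*(d - 2)*(3*d + 1) - 27)/(-2*d^2 + 8*d + 9)^2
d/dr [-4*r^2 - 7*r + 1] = -8*r - 7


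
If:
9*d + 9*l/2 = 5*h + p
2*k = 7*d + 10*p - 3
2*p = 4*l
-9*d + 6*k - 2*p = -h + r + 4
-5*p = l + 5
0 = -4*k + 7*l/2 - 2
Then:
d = 453/308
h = 3727/1540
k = -79/88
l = -5/11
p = -10/11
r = -28313/1540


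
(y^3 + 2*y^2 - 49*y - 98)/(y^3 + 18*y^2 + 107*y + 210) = (y^2 - 5*y - 14)/(y^2 + 11*y + 30)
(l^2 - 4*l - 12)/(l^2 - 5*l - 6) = (l + 2)/(l + 1)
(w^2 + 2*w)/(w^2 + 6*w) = (w + 2)/(w + 6)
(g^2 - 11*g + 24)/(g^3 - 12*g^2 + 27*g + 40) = (g - 3)/(g^2 - 4*g - 5)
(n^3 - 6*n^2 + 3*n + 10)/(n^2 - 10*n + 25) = (n^2 - n - 2)/(n - 5)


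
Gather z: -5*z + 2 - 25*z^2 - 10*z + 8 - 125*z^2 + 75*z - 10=-150*z^2 + 60*z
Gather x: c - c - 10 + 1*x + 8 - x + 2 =0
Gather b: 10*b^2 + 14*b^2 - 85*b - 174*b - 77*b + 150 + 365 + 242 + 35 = 24*b^2 - 336*b + 792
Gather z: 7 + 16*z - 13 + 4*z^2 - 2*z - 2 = 4*z^2 + 14*z - 8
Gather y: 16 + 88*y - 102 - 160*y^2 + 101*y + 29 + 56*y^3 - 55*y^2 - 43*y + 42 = 56*y^3 - 215*y^2 + 146*y - 15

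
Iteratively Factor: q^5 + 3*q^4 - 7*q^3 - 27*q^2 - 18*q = (q + 3)*(q^4 - 7*q^2 - 6*q) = q*(q + 3)*(q^3 - 7*q - 6) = q*(q - 3)*(q + 3)*(q^2 + 3*q + 2) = q*(q - 3)*(q + 1)*(q + 3)*(q + 2)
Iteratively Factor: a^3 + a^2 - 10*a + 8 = (a - 2)*(a^2 + 3*a - 4) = (a - 2)*(a - 1)*(a + 4)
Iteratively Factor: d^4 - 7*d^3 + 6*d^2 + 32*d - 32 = (d - 4)*(d^3 - 3*d^2 - 6*d + 8) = (d - 4)*(d + 2)*(d^2 - 5*d + 4) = (d - 4)^2*(d + 2)*(d - 1)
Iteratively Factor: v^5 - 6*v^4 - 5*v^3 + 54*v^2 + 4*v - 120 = (v + 2)*(v^4 - 8*v^3 + 11*v^2 + 32*v - 60) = (v - 2)*(v + 2)*(v^3 - 6*v^2 - v + 30) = (v - 2)*(v + 2)^2*(v^2 - 8*v + 15) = (v - 5)*(v - 2)*(v + 2)^2*(v - 3)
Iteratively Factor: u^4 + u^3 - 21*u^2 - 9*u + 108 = (u + 4)*(u^3 - 3*u^2 - 9*u + 27) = (u + 3)*(u + 4)*(u^2 - 6*u + 9) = (u - 3)*(u + 3)*(u + 4)*(u - 3)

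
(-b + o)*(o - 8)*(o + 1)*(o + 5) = -b*o^3 + 2*b*o^2 + 43*b*o + 40*b + o^4 - 2*o^3 - 43*o^2 - 40*o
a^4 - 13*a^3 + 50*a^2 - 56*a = a*(a - 7)*(a - 4)*(a - 2)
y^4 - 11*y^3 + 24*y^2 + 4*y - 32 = (y - 8)*(y - 2)^2*(y + 1)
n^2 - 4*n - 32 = (n - 8)*(n + 4)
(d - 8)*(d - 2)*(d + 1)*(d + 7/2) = d^4 - 11*d^3/2 - 51*d^2/2 + 37*d + 56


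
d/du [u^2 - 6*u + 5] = 2*u - 6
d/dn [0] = 0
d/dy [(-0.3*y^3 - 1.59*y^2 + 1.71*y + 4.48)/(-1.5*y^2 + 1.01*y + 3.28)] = (0.45*y^4 - 0.606*y^3 - 1.9929*y^2 + 3.0096*y + 1.084)/(2.25*y^4 - 3.03*y^3 - 8.8199*y^2 + 6.6256*y + 10.7584)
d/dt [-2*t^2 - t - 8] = -4*t - 1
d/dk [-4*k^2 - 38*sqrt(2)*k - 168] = -8*k - 38*sqrt(2)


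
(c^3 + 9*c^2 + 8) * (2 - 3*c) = -3*c^4 - 25*c^3 + 18*c^2 - 24*c + 16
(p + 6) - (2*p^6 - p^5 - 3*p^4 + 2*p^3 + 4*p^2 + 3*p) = -2*p^6 + p^5 + 3*p^4 - 2*p^3 - 4*p^2 - 2*p + 6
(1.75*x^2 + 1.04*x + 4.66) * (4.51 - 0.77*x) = -1.3475*x^3 + 7.0917*x^2 + 1.1022*x + 21.0166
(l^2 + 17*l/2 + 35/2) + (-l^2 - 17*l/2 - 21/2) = 7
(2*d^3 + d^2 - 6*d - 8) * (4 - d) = -2*d^4 + 7*d^3 + 10*d^2 - 16*d - 32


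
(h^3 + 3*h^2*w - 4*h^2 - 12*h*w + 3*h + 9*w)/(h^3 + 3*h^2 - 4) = (h^2 + 3*h*w - 3*h - 9*w)/(h^2 + 4*h + 4)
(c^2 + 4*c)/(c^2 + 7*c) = (c + 4)/(c + 7)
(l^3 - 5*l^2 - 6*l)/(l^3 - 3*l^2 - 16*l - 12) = l/(l + 2)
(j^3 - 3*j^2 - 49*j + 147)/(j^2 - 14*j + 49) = (j^2 + 4*j - 21)/(j - 7)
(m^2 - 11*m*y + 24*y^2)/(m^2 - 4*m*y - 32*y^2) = (m - 3*y)/(m + 4*y)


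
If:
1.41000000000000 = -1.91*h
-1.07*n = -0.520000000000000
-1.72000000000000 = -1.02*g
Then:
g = 1.69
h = -0.74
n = 0.49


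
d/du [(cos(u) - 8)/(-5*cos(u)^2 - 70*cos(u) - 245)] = (23 - cos(u))*sin(u)/(5*(cos(u) + 7)^3)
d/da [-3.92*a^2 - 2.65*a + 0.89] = -7.84*a - 2.65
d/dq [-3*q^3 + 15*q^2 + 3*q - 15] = -9*q^2 + 30*q + 3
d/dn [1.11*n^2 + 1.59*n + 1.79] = 2.22*n + 1.59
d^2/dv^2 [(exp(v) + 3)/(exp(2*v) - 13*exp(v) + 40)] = (exp(4*v) + 25*exp(3*v) - 357*exp(2*v) + 547*exp(v) + 3160)*exp(v)/(exp(6*v) - 39*exp(5*v) + 627*exp(4*v) - 5317*exp(3*v) + 25080*exp(2*v) - 62400*exp(v) + 64000)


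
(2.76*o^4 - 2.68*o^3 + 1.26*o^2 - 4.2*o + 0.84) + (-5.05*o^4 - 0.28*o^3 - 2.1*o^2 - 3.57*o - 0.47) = -2.29*o^4 - 2.96*o^3 - 0.84*o^2 - 7.77*o + 0.37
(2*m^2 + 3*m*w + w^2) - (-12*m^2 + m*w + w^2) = 14*m^2 + 2*m*w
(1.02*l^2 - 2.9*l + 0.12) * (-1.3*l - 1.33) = -1.326*l^3 + 2.4134*l^2 + 3.701*l - 0.1596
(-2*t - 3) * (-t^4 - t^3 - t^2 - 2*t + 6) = 2*t^5 + 5*t^4 + 5*t^3 + 7*t^2 - 6*t - 18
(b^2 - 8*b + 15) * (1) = b^2 - 8*b + 15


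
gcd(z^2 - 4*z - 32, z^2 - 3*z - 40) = z - 8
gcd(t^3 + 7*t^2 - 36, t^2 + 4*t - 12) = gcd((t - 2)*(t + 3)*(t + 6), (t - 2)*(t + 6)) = t^2 + 4*t - 12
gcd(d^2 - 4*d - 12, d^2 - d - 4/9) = 1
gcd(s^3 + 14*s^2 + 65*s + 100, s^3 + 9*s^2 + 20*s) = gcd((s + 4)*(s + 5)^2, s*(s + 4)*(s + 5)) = s^2 + 9*s + 20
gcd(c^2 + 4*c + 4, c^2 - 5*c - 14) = c + 2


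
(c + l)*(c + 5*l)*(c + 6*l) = c^3 + 12*c^2*l + 41*c*l^2 + 30*l^3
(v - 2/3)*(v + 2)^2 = v^3 + 10*v^2/3 + 4*v/3 - 8/3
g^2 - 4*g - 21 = (g - 7)*(g + 3)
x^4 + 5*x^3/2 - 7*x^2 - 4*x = x*(x - 2)*(x + 1/2)*(x + 4)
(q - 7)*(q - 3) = q^2 - 10*q + 21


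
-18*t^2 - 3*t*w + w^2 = (-6*t + w)*(3*t + w)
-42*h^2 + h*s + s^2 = (-6*h + s)*(7*h + s)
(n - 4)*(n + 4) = n^2 - 16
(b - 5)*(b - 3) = b^2 - 8*b + 15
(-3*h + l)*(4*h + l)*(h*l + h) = -12*h^3*l - 12*h^3 + h^2*l^2 + h^2*l + h*l^3 + h*l^2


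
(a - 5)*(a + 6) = a^2 + a - 30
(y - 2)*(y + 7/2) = y^2 + 3*y/2 - 7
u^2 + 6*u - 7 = (u - 1)*(u + 7)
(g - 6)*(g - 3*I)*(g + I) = g^3 - 6*g^2 - 2*I*g^2 + 3*g + 12*I*g - 18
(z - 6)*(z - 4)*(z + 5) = z^3 - 5*z^2 - 26*z + 120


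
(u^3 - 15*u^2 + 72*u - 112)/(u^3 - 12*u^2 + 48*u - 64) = (u - 7)/(u - 4)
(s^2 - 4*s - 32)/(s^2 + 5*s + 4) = (s - 8)/(s + 1)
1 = 1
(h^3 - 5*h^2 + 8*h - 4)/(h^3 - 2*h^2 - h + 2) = (h - 2)/(h + 1)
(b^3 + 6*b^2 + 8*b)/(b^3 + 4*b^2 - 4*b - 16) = b/(b - 2)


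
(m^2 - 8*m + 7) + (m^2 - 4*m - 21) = 2*m^2 - 12*m - 14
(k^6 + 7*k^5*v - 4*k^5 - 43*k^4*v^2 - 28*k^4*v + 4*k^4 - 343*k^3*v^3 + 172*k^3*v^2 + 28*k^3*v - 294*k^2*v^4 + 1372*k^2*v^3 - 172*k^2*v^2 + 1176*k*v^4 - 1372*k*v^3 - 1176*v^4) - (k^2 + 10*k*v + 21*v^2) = k^6 + 7*k^5*v - 4*k^5 - 43*k^4*v^2 - 28*k^4*v + 4*k^4 - 343*k^3*v^3 + 172*k^3*v^2 + 28*k^3*v - 294*k^2*v^4 + 1372*k^2*v^3 - 172*k^2*v^2 - k^2 + 1176*k*v^4 - 1372*k*v^3 - 10*k*v - 1176*v^4 - 21*v^2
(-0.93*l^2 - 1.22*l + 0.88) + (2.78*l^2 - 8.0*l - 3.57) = 1.85*l^2 - 9.22*l - 2.69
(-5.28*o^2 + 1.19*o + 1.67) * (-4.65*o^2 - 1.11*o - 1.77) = 24.552*o^4 + 0.327300000000001*o^3 + 0.2592*o^2 - 3.96*o - 2.9559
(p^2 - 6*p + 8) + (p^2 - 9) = 2*p^2 - 6*p - 1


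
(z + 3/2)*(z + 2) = z^2 + 7*z/2 + 3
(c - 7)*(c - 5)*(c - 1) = c^3 - 13*c^2 + 47*c - 35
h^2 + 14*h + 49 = (h + 7)^2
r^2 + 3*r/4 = r*(r + 3/4)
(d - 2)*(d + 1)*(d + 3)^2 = d^4 + 5*d^3 + d^2 - 21*d - 18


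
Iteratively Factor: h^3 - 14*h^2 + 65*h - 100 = (h - 4)*(h^2 - 10*h + 25) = (h - 5)*(h - 4)*(h - 5)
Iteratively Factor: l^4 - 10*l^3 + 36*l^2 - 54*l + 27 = (l - 1)*(l^3 - 9*l^2 + 27*l - 27) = (l - 3)*(l - 1)*(l^2 - 6*l + 9) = (l - 3)^2*(l - 1)*(l - 3)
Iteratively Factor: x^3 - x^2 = (x - 1)*(x^2) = x*(x - 1)*(x)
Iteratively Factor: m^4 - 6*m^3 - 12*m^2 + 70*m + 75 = (m + 3)*(m^3 - 9*m^2 + 15*m + 25) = (m - 5)*(m + 3)*(m^2 - 4*m - 5) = (m - 5)^2*(m + 3)*(m + 1)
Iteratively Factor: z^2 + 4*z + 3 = (z + 1)*(z + 3)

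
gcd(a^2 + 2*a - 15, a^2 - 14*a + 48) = 1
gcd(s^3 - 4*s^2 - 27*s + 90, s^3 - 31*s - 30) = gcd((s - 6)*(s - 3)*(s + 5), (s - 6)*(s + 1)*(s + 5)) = s^2 - s - 30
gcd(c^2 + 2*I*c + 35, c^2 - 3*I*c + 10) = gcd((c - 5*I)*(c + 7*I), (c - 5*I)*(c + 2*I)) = c - 5*I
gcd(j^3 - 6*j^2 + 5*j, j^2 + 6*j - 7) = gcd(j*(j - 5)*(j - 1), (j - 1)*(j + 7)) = j - 1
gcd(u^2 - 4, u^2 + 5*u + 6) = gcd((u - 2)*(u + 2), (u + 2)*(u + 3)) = u + 2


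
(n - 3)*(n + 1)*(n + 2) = n^3 - 7*n - 6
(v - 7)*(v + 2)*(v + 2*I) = v^3 - 5*v^2 + 2*I*v^2 - 14*v - 10*I*v - 28*I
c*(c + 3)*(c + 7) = c^3 + 10*c^2 + 21*c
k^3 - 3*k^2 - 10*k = k*(k - 5)*(k + 2)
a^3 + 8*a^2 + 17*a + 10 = (a + 1)*(a + 2)*(a + 5)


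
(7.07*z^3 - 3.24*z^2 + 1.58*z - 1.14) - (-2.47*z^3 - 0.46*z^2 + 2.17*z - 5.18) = 9.54*z^3 - 2.78*z^2 - 0.59*z + 4.04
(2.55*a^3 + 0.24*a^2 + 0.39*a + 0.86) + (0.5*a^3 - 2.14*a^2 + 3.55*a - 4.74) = 3.05*a^3 - 1.9*a^2 + 3.94*a - 3.88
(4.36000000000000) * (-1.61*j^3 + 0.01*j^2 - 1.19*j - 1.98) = -7.0196*j^3 + 0.0436*j^2 - 5.1884*j - 8.6328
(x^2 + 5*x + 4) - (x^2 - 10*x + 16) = 15*x - 12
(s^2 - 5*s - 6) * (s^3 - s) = s^5 - 5*s^4 - 7*s^3 + 5*s^2 + 6*s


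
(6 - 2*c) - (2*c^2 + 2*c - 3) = -2*c^2 - 4*c + 9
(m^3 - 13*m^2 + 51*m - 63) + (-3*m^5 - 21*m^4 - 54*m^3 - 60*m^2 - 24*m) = -3*m^5 - 21*m^4 - 53*m^3 - 73*m^2 + 27*m - 63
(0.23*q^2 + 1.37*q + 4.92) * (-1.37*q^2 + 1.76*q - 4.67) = -0.3151*q^4 - 1.4721*q^3 - 5.4033*q^2 + 2.2613*q - 22.9764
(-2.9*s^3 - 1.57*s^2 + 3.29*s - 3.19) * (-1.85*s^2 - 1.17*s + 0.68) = 5.365*s^5 + 6.2975*s^4 - 6.2216*s^3 + 0.9846*s^2 + 5.9695*s - 2.1692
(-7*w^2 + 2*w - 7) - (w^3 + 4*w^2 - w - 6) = -w^3 - 11*w^2 + 3*w - 1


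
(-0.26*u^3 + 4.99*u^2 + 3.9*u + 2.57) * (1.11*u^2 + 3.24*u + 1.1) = -0.2886*u^5 + 4.6965*u^4 + 20.2106*u^3 + 20.9777*u^2 + 12.6168*u + 2.827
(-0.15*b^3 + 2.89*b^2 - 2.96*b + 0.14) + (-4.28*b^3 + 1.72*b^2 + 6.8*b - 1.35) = -4.43*b^3 + 4.61*b^2 + 3.84*b - 1.21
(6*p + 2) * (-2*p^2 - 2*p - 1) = -12*p^3 - 16*p^2 - 10*p - 2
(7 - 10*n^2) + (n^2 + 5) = 12 - 9*n^2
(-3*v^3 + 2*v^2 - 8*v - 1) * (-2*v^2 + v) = 6*v^5 - 7*v^4 + 18*v^3 - 6*v^2 - v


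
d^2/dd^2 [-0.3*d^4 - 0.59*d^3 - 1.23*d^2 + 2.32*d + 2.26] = -3.6*d^2 - 3.54*d - 2.46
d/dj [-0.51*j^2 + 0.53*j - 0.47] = 0.53 - 1.02*j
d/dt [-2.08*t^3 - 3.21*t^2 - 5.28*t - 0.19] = -6.24*t^2 - 6.42*t - 5.28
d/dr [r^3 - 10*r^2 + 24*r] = 3*r^2 - 20*r + 24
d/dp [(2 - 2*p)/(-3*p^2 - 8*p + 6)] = 2*(-3*p^2 + 6*p + 2)/(9*p^4 + 48*p^3 + 28*p^2 - 96*p + 36)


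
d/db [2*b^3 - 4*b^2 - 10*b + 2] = 6*b^2 - 8*b - 10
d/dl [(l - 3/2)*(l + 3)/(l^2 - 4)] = (-3*l^2/2 + l - 6)/(l^4 - 8*l^2 + 16)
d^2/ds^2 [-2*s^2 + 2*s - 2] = -4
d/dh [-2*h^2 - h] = -4*h - 1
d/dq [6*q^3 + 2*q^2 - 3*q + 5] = 18*q^2 + 4*q - 3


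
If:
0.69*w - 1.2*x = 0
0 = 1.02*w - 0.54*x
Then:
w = 0.00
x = 0.00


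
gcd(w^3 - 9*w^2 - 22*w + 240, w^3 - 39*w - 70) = w + 5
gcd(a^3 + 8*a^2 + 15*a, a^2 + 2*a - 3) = a + 3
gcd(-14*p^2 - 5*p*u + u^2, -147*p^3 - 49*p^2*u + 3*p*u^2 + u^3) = 7*p - u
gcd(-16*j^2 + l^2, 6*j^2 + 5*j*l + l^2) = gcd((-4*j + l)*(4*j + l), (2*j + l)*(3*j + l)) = 1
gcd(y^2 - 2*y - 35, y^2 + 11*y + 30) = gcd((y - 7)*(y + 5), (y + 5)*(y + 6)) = y + 5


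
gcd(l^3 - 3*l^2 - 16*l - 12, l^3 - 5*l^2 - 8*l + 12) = l^2 - 4*l - 12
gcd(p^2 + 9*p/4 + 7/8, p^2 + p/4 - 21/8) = p + 7/4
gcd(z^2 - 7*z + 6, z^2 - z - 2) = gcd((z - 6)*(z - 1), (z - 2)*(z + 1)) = 1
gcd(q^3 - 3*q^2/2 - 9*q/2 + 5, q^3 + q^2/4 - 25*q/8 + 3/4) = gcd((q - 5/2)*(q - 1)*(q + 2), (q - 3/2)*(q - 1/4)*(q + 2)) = q + 2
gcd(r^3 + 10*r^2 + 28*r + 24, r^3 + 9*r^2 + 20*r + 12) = r^2 + 8*r + 12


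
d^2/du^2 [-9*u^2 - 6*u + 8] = -18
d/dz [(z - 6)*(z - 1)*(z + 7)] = 3*z^2 - 43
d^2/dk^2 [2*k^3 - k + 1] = 12*k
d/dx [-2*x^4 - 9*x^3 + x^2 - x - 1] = -8*x^3 - 27*x^2 + 2*x - 1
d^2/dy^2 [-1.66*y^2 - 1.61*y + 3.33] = -3.32000000000000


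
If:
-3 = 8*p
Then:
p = -3/8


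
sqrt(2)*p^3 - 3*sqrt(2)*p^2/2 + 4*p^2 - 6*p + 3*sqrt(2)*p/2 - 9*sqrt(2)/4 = (p - 3/2)*(p + 3*sqrt(2)/2)*(sqrt(2)*p + 1)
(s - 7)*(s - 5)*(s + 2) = s^3 - 10*s^2 + 11*s + 70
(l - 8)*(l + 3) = l^2 - 5*l - 24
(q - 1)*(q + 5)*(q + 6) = q^3 + 10*q^2 + 19*q - 30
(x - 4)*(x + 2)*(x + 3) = x^3 + x^2 - 14*x - 24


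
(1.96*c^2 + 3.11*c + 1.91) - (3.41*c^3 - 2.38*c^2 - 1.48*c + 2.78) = -3.41*c^3 + 4.34*c^2 + 4.59*c - 0.87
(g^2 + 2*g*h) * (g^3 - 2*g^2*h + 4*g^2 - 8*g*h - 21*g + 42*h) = g^5 + 4*g^4 - 4*g^3*h^2 - 21*g^3 - 16*g^2*h^2 + 84*g*h^2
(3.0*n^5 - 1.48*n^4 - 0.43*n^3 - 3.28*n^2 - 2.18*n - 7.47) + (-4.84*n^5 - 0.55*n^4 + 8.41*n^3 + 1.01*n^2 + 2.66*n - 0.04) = -1.84*n^5 - 2.03*n^4 + 7.98*n^3 - 2.27*n^2 + 0.48*n - 7.51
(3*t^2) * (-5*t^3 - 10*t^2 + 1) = -15*t^5 - 30*t^4 + 3*t^2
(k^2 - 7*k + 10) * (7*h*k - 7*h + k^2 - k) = 7*h*k^3 - 56*h*k^2 + 119*h*k - 70*h + k^4 - 8*k^3 + 17*k^2 - 10*k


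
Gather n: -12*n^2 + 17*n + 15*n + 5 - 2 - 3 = -12*n^2 + 32*n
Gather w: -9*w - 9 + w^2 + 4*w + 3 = w^2 - 5*w - 6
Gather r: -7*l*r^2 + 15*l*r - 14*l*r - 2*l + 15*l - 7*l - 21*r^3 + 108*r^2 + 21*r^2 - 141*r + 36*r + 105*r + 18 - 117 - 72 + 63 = l*r + 6*l - 21*r^3 + r^2*(129 - 7*l) - 108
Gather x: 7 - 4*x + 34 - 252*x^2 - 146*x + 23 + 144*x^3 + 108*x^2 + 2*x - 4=144*x^3 - 144*x^2 - 148*x + 60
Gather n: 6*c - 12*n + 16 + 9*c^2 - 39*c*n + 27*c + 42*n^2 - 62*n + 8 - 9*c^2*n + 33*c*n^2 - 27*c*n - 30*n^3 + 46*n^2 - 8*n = 9*c^2 + 33*c - 30*n^3 + n^2*(33*c + 88) + n*(-9*c^2 - 66*c - 82) + 24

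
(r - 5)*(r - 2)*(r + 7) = r^3 - 39*r + 70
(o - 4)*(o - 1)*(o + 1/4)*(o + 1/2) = o^4 - 17*o^3/4 + 3*o^2/8 + 19*o/8 + 1/2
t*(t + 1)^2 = t^3 + 2*t^2 + t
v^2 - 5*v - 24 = (v - 8)*(v + 3)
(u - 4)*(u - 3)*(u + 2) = u^3 - 5*u^2 - 2*u + 24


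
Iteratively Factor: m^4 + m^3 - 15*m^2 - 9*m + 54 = (m + 3)*(m^3 - 2*m^2 - 9*m + 18) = (m - 2)*(m + 3)*(m^2 - 9) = (m - 2)*(m + 3)^2*(m - 3)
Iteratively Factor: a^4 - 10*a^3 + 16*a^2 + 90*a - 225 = (a + 3)*(a^3 - 13*a^2 + 55*a - 75) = (a - 5)*(a + 3)*(a^2 - 8*a + 15) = (a - 5)^2*(a + 3)*(a - 3)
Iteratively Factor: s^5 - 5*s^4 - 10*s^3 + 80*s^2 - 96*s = (s)*(s^4 - 5*s^3 - 10*s^2 + 80*s - 96) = s*(s - 2)*(s^3 - 3*s^2 - 16*s + 48) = s*(s - 3)*(s - 2)*(s^2 - 16) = s*(s - 4)*(s - 3)*(s - 2)*(s + 4)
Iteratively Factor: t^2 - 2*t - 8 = (t - 4)*(t + 2)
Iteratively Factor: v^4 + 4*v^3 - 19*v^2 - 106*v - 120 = (v - 5)*(v^3 + 9*v^2 + 26*v + 24) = (v - 5)*(v + 3)*(v^2 + 6*v + 8) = (v - 5)*(v + 2)*(v + 3)*(v + 4)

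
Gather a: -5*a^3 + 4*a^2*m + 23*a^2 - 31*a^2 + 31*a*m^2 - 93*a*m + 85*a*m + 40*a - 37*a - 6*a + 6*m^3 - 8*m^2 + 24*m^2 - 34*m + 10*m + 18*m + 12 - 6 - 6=-5*a^3 + a^2*(4*m - 8) + a*(31*m^2 - 8*m - 3) + 6*m^3 + 16*m^2 - 6*m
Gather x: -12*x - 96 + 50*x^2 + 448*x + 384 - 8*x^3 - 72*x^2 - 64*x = -8*x^3 - 22*x^2 + 372*x + 288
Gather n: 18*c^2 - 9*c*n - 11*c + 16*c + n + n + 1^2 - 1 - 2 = 18*c^2 + 5*c + n*(2 - 9*c) - 2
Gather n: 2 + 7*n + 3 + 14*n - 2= 21*n + 3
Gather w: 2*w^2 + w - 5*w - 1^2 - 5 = 2*w^2 - 4*w - 6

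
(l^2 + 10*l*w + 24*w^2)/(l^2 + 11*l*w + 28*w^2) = (l + 6*w)/(l + 7*w)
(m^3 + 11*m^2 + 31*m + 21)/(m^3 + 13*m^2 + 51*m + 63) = (m + 1)/(m + 3)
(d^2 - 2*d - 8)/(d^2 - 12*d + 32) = (d + 2)/(d - 8)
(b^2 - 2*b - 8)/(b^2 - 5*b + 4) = (b + 2)/(b - 1)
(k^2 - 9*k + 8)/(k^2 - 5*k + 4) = (k - 8)/(k - 4)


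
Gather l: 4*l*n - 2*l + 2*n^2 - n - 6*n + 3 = l*(4*n - 2) + 2*n^2 - 7*n + 3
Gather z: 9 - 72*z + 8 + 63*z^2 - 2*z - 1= 63*z^2 - 74*z + 16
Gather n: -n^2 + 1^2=1 - n^2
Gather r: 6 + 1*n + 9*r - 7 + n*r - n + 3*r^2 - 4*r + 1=3*r^2 + r*(n + 5)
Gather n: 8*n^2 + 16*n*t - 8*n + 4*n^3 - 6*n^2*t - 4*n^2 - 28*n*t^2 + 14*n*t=4*n^3 + n^2*(4 - 6*t) + n*(-28*t^2 + 30*t - 8)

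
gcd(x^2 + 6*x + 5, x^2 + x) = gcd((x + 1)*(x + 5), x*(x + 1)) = x + 1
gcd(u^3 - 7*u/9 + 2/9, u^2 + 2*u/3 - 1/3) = u^2 + 2*u/3 - 1/3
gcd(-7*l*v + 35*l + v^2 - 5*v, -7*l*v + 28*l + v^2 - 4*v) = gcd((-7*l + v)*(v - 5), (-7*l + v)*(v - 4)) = -7*l + v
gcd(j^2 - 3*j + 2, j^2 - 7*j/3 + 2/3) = j - 2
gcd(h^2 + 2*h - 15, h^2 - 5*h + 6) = h - 3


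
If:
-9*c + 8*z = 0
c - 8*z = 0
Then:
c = 0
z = 0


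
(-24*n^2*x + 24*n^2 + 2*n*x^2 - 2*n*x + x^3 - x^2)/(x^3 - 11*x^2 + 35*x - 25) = (-24*n^2 + 2*n*x + x^2)/(x^2 - 10*x + 25)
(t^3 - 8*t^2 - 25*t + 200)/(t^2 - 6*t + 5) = (t^2 - 3*t - 40)/(t - 1)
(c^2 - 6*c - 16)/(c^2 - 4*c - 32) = (c + 2)/(c + 4)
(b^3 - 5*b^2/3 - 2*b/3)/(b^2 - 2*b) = b + 1/3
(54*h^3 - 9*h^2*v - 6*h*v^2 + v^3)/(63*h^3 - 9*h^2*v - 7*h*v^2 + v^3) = (-6*h + v)/(-7*h + v)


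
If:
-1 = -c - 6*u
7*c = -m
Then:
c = 1 - 6*u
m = 42*u - 7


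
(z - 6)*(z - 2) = z^2 - 8*z + 12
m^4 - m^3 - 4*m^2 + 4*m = m*(m - 2)*(m - 1)*(m + 2)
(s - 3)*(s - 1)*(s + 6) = s^3 + 2*s^2 - 21*s + 18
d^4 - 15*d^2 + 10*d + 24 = (d - 3)*(d - 2)*(d + 1)*(d + 4)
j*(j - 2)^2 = j^3 - 4*j^2 + 4*j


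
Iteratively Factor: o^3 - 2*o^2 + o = (o - 1)*(o^2 - o) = (o - 1)^2*(o)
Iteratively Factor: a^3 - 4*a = (a + 2)*(a^2 - 2*a) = a*(a + 2)*(a - 2)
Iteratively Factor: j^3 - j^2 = (j)*(j^2 - j) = j*(j - 1)*(j)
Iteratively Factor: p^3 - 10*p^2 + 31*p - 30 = (p - 3)*(p^2 - 7*p + 10) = (p - 5)*(p - 3)*(p - 2)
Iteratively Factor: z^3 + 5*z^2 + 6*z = (z)*(z^2 + 5*z + 6) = z*(z + 2)*(z + 3)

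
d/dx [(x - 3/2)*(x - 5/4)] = 2*x - 11/4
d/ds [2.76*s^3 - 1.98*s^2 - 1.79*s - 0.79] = 8.28*s^2 - 3.96*s - 1.79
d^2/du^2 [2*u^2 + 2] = 4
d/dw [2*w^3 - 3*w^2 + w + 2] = 6*w^2 - 6*w + 1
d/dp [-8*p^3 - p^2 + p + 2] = -24*p^2 - 2*p + 1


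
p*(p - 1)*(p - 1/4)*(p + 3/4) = p^4 - p^3/2 - 11*p^2/16 + 3*p/16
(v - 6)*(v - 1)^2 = v^3 - 8*v^2 + 13*v - 6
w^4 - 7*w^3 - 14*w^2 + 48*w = w*(w - 8)*(w - 2)*(w + 3)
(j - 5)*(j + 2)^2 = j^3 - j^2 - 16*j - 20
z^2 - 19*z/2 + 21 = (z - 6)*(z - 7/2)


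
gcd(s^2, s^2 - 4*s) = s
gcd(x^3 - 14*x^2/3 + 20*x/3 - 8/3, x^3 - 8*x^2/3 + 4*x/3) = x^2 - 8*x/3 + 4/3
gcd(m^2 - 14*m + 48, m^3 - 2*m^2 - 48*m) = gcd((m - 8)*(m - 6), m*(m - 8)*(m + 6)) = m - 8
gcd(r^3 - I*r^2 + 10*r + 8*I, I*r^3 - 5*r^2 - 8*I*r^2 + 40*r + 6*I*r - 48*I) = 1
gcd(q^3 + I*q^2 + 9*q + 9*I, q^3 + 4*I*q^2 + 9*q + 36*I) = q^2 + 9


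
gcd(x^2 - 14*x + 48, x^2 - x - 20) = 1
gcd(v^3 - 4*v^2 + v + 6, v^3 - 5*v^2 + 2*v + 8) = v^2 - v - 2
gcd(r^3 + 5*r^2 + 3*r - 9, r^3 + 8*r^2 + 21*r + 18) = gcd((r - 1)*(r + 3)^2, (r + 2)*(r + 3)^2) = r^2 + 6*r + 9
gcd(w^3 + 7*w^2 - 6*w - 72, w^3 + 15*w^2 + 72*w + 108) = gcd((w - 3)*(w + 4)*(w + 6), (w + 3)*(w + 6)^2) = w + 6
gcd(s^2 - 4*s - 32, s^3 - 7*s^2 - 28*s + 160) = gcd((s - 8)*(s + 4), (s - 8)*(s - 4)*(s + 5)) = s - 8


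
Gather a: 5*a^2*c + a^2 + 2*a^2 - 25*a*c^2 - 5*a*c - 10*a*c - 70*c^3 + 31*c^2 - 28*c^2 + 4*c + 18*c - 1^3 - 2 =a^2*(5*c + 3) + a*(-25*c^2 - 15*c) - 70*c^3 + 3*c^2 + 22*c - 3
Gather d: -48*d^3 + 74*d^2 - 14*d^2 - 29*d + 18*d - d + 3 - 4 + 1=-48*d^3 + 60*d^2 - 12*d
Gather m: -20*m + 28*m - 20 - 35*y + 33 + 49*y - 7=8*m + 14*y + 6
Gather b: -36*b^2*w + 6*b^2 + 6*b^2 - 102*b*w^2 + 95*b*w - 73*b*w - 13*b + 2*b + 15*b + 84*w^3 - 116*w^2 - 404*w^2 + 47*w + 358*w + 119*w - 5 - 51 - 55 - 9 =b^2*(12 - 36*w) + b*(-102*w^2 + 22*w + 4) + 84*w^3 - 520*w^2 + 524*w - 120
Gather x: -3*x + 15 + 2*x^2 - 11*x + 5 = 2*x^2 - 14*x + 20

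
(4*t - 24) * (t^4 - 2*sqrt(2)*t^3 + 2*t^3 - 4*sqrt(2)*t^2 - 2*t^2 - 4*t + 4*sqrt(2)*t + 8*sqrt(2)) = 4*t^5 - 16*t^4 - 8*sqrt(2)*t^4 - 56*t^3 + 32*sqrt(2)*t^3 + 32*t^2 + 112*sqrt(2)*t^2 - 64*sqrt(2)*t + 96*t - 192*sqrt(2)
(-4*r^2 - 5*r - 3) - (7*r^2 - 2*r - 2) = -11*r^2 - 3*r - 1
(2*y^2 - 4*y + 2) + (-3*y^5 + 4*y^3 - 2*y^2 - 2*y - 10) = -3*y^5 + 4*y^3 - 6*y - 8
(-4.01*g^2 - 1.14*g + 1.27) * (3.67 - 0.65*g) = 2.6065*g^3 - 13.9757*g^2 - 5.0093*g + 4.6609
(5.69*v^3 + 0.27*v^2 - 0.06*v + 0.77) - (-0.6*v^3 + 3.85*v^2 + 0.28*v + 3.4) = 6.29*v^3 - 3.58*v^2 - 0.34*v - 2.63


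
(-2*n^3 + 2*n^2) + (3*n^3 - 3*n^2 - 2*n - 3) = n^3 - n^2 - 2*n - 3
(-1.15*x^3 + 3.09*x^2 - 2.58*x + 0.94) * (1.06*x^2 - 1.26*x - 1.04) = -1.219*x^5 + 4.7244*x^4 - 5.4322*x^3 + 1.0336*x^2 + 1.4988*x - 0.9776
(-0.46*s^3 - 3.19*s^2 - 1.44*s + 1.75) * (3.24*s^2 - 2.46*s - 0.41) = -1.4904*s^5 - 9.204*s^4 + 3.3704*s^3 + 10.5203*s^2 - 3.7146*s - 0.7175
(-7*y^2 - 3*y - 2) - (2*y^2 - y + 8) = -9*y^2 - 2*y - 10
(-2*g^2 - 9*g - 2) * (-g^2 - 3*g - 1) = 2*g^4 + 15*g^3 + 31*g^2 + 15*g + 2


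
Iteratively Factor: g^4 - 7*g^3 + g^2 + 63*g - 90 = (g - 3)*(g^3 - 4*g^2 - 11*g + 30) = (g - 5)*(g - 3)*(g^2 + g - 6) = (g - 5)*(g - 3)*(g + 3)*(g - 2)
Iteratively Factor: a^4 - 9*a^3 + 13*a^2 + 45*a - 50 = (a - 5)*(a^3 - 4*a^2 - 7*a + 10) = (a - 5)^2*(a^2 + a - 2) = (a - 5)^2*(a + 2)*(a - 1)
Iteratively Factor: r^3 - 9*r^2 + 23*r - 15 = (r - 1)*(r^2 - 8*r + 15) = (r - 3)*(r - 1)*(r - 5)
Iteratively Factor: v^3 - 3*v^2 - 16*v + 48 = (v - 3)*(v^2 - 16) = (v - 3)*(v + 4)*(v - 4)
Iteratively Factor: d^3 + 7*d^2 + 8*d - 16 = (d + 4)*(d^2 + 3*d - 4) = (d - 1)*(d + 4)*(d + 4)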